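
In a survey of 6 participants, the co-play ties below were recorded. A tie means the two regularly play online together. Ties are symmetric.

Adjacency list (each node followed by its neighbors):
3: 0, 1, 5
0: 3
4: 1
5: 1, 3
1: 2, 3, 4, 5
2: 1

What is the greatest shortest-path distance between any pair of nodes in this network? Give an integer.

3

Eccentricity of each node (its greatest distance to any other): 0:3, 1:2, 2:3, 3:2, 4:3, 5:2.
The maximum eccentricity is 3, realized for instance by the pair 4–0 via 4 – 1 – 3 – 0. So the diameter is 3.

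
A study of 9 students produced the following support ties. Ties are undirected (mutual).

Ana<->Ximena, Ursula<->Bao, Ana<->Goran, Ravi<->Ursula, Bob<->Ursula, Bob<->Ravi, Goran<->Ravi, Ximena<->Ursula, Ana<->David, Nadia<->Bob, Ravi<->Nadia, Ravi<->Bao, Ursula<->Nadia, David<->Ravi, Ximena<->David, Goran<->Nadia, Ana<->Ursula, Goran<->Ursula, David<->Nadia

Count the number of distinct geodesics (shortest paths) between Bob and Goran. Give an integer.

3

The shortest distance is 2. The length-2 paths are: Bob–Nadia–Goran; Bob–Ravi–Goran; Bob–Ursula–Goran.
That gives 3 distinct shortest paths.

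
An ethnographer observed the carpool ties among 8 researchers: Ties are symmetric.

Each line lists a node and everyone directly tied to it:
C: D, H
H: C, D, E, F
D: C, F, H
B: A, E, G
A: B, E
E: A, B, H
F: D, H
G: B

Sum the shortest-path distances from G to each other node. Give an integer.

20

Distances from G: A:2, B:1, C:4, D:4, E:2, F:4, H:3.
Sum = 2 + 1 + 4 + 4 + 2 + 4 + 3 = 20.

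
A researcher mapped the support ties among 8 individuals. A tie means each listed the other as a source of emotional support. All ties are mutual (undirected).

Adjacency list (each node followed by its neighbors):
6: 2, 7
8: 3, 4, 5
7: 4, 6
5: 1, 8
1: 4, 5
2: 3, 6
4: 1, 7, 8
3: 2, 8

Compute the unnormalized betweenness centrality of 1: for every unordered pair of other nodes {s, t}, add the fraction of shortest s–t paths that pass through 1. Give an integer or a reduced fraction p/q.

4/3

Pairs whose geodesics pass through 1 — 6–5: 1/3; 7–5: 1/2; 4–5: 1/2.
All other pairs contribute 0.
Summing the contributions gives betweenness(1) = 4/3.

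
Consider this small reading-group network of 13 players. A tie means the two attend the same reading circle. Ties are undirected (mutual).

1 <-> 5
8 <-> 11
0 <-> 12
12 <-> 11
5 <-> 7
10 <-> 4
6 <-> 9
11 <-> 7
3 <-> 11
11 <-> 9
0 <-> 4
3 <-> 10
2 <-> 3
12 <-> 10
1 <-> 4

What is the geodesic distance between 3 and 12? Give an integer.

One shortest route is 3 – 10 – 12, which uses 2 edges, and 3 and 12 are not directly tied, so nothing shorter exists. So d(3,12) = 2.

2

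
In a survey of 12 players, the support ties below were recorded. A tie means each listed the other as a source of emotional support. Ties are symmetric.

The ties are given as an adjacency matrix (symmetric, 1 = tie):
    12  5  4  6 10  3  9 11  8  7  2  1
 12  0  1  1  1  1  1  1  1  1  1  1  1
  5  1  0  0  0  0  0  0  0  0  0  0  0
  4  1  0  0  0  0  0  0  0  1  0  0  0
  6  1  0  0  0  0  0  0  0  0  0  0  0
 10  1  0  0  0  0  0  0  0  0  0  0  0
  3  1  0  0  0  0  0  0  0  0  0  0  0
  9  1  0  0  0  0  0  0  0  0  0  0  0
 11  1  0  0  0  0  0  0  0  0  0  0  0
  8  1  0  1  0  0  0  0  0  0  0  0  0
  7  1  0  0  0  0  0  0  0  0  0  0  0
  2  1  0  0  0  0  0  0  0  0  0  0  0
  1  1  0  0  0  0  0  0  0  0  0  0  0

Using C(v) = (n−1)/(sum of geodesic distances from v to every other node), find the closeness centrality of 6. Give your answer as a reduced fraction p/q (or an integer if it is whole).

11/21

Distances from 6: 1:2, 2:2, 3:2, 4:2, 5:2, 7:2, 8:2, 9:2, 10:2, 11:2, 12:1. Sum = 21.
n = 12, so closeness = 11/21.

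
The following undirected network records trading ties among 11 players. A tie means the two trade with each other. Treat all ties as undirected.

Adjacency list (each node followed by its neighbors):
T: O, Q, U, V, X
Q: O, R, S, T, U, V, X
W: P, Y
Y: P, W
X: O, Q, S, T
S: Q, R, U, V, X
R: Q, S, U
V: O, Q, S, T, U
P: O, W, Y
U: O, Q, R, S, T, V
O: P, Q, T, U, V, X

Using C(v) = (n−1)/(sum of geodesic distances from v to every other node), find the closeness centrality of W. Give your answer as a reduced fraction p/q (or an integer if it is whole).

Distances from W: O:2, P:1, Q:3, R:4, S:4, T:3, U:3, V:3, X:3, Y:1. Sum = 27.
n = 11, so closeness = 10/27.

10/27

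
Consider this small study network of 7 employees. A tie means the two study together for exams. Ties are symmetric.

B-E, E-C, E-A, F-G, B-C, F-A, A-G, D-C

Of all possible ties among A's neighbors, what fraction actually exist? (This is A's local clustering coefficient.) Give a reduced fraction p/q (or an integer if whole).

A's neighbors: E, F, and G (k = 3).
Possible neighbor pairs: C(3,2) = 3. Edges among them: F–G → e = 1.
Clustering(A) = 1/3.

1/3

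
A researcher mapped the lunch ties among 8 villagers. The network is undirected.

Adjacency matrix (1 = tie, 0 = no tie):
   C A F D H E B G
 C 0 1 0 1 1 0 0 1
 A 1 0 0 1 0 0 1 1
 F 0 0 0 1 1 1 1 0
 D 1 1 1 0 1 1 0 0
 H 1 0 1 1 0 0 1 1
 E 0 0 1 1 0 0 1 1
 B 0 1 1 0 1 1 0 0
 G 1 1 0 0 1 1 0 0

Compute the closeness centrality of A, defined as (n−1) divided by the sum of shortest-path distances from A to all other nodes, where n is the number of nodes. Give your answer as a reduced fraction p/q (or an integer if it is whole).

Distances from A: B:1, C:1, D:1, E:2, F:2, G:1, H:2. Sum = 10.
n = 8, so closeness = 7/10.

7/10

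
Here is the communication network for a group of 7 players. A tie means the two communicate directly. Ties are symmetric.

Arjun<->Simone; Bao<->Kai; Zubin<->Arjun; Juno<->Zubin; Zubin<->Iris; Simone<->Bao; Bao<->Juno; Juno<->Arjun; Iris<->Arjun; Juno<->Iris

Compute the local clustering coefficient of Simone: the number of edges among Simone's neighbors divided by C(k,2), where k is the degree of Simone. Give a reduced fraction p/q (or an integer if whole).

Simone's neighbors: Arjun and Bao (k = 2).
Possible neighbor pairs: C(2,2) = 1. Edges among them: none → e = 0.
Clustering(Simone) = 0/1.

0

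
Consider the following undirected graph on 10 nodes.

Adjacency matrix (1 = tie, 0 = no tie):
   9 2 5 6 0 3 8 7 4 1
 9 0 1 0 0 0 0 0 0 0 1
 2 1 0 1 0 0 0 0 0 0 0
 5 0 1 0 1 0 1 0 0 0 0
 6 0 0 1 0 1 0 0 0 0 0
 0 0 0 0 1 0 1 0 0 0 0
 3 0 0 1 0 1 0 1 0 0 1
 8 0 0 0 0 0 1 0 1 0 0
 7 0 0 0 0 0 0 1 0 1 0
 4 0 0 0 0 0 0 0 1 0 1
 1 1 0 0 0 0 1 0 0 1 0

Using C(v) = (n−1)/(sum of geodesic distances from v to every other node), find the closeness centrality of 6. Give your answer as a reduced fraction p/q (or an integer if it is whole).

9/23

Distances from 6: 0:1, 1:3, 2:2, 3:2, 4:4, 5:1, 7:4, 8:3, 9:3. Sum = 23.
n = 10, so closeness = 9/23.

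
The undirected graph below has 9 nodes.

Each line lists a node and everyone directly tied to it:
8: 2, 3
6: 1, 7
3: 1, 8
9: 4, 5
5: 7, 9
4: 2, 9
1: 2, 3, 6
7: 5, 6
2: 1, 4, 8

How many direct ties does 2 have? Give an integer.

2 is directly tied to 1, 4, and 8. That is 3 neighbors, so the degree of 2 is 3.

3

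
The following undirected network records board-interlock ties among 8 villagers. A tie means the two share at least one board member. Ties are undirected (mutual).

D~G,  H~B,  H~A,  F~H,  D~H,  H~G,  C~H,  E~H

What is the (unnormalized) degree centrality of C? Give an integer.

C is directly tied to H. That is 1 neighbor, so the degree of C is 1.

1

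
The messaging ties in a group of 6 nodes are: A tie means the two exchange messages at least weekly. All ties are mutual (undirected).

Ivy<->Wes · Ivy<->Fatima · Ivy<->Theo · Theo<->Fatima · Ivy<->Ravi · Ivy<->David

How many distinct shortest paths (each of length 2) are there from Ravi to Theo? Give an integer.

The shortest distance is 2, and the only length-2 path is Ravi–Ivy–Theo. So there is exactly 1 shortest path.

1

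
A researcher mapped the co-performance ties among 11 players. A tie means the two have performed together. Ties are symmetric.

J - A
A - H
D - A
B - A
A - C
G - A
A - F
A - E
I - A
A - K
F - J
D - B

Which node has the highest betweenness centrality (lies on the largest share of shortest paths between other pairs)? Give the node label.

Unnormalized betweenness of each node: A:43, B:0, C:0, D:0, E:0, F:0, G:0, H:0, I:0, J:0, K:0.
A has the largest value, 43, making it the main broker — the node through which the most shortest paths run.

A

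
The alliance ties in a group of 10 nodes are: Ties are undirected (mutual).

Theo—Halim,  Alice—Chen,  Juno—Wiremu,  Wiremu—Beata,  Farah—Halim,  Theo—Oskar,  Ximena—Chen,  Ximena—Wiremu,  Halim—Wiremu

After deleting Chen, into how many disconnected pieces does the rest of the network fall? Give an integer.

Without Chen, the remaining ties split the others into: {Beata, Farah, Halim, Juno, Oskar, Theo, Wiremu, Ximena}; {Alice}.
That's 2 separate components.

2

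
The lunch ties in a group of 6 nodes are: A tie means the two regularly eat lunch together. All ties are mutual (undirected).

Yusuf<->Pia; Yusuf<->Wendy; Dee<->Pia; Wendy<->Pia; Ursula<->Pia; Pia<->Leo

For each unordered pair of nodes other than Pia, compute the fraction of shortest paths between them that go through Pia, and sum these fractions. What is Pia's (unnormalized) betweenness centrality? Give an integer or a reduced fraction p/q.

Pairs whose geodesics pass through Pia — Ursula–Yusuf: 1; Ursula–Leo: 1; Ursula–Wendy: 1; Ursula–Dee: 1; Yusuf–Leo: 1; Yusuf–Dee: 1; Leo–Wendy: 1; Leo–Dee: 1; Wendy–Dee: 1.
All other pairs contribute 0.
Summing the contributions gives betweenness(Pia) = 9.

9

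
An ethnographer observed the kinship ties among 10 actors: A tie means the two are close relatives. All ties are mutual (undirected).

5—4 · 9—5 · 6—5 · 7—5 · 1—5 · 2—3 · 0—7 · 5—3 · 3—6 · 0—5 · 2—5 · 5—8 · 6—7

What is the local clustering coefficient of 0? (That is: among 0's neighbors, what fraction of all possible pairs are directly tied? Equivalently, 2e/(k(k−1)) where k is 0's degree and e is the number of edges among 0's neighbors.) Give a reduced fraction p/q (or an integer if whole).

0's neighbors: 5 and 7 (k = 2).
Possible neighbor pairs: C(2,2) = 1. Edges among them: 5–7 → e = 1.
Clustering(0) = 1/1.

1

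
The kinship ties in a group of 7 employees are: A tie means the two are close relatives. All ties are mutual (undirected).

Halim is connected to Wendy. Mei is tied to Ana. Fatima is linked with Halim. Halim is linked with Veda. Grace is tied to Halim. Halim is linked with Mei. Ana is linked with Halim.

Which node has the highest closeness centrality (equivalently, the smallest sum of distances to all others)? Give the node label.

Farness (sum of distances to all others) for each node — Ana:10, Fatima:11, Grace:11, Halim:6, Mei:10, Veda:11, Wendy:11.
The smallest farness is 6, for Halim, so Halim has the highest closeness.

Halim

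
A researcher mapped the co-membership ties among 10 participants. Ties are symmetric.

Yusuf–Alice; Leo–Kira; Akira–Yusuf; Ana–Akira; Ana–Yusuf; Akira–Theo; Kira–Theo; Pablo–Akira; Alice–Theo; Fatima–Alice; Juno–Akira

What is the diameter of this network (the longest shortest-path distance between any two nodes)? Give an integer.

4

Eccentricity of each node (its greatest distance to any other): Akira:3, Alice:3, Ana:4, Fatima:4, Juno:4, Kira:3, Leo:4, Pablo:4, Theo:2, Yusuf:4.
The maximum eccentricity is 4, realized for instance by the pair Ana–Leo via Ana – Akira – Theo – Kira – Leo. So the diameter is 4.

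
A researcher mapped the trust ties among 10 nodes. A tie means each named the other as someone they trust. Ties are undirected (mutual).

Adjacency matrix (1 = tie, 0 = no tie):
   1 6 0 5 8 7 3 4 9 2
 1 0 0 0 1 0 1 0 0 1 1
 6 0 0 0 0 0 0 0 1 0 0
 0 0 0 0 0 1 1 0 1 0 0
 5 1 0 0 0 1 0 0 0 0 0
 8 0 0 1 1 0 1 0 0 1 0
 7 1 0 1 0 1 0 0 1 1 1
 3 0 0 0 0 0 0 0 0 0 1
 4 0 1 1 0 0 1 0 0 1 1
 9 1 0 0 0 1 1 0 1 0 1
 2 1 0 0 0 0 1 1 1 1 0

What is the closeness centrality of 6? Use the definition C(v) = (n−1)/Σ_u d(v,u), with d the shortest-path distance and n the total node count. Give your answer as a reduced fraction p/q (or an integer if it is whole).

Distances from 6: 0:2, 1:3, 2:2, 3:3, 4:1, 5:4, 7:2, 8:3, 9:2. Sum = 22.
n = 10, so closeness = 9/22.

9/22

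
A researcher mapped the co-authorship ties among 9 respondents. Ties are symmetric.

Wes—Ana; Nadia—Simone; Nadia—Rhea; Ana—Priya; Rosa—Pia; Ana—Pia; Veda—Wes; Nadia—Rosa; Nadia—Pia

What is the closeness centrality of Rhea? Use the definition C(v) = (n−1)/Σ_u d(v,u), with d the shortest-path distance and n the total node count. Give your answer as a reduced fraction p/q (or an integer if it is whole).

Distances from Rhea: Ana:3, Nadia:1, Pia:2, Priya:4, Rosa:2, Simone:2, Veda:5, Wes:4. Sum = 23.
n = 9, so closeness = 8/23.

8/23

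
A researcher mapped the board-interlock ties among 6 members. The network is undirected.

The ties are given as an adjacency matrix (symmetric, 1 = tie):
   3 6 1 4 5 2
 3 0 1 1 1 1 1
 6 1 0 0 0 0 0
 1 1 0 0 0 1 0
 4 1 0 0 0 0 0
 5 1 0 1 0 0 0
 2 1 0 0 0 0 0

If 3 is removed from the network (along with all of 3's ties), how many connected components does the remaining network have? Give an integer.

Without 3, the remaining ties split the others into: {6}; {1, 5}; {4}; {2}.
That's 4 separate components.

4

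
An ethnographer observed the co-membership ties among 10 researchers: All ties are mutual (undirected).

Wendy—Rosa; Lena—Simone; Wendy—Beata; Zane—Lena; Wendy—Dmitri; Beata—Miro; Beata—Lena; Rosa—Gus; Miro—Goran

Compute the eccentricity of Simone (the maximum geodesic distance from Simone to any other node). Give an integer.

Distances from Simone: Beata:2, Dmitri:4, Goran:4, Gus:5, Lena:1, Miro:3, Rosa:4, Wendy:3, Zane:2.
The largest is 5 (to Gus), so the eccentricity of Simone is 5.

5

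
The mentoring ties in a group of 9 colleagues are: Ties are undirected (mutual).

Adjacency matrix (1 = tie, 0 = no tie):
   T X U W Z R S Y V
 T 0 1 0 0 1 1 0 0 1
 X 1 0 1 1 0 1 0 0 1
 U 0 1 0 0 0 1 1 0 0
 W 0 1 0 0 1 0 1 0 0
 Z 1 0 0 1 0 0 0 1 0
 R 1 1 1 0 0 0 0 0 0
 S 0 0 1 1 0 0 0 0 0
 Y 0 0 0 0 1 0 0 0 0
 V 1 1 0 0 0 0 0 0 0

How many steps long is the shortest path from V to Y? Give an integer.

3

One shortest route is V – T – Z – Y, which uses 3 edges, and at distance 2 from V we only reach {R, U, W, Z}, which does not include Y. So d(V,Y) = 3.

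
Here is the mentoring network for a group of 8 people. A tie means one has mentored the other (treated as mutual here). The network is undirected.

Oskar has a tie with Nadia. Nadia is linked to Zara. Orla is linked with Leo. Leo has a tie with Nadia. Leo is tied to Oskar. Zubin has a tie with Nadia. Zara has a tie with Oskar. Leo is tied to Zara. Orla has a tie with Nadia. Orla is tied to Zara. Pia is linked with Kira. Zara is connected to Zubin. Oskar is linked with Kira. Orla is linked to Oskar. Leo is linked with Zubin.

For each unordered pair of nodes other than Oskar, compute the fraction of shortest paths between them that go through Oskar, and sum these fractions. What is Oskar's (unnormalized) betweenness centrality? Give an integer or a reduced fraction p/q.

10

Pairs whose geodesics pass through Oskar — Orla–Kira: 1; Orla–Pia: 1; Zara–Kira: 1; Zara–Pia: 1; Zubin–Kira: 3/3; Zubin–Pia: 3/3; Leo–Kira: 1; Leo–Pia: 1; Nadia–Kira: 1; Nadia–Pia: 1.
All other pairs contribute 0.
Summing the contributions gives betweenness(Oskar) = 10.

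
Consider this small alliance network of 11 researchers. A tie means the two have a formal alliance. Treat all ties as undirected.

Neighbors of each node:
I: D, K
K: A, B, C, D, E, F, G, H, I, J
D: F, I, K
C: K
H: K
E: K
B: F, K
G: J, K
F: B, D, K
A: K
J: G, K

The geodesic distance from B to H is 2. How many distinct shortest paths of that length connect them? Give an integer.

The shortest distance is 2, and the only length-2 path is B–K–H. So there is exactly 1 shortest path.

1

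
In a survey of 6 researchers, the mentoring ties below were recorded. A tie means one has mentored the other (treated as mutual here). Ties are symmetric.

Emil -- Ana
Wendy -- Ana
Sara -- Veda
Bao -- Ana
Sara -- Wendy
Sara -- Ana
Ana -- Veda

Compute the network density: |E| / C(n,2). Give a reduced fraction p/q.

7/15

There are 7 edges and 6 nodes, so the maximum possible is C(6,2) = 15.
Density = 7/15.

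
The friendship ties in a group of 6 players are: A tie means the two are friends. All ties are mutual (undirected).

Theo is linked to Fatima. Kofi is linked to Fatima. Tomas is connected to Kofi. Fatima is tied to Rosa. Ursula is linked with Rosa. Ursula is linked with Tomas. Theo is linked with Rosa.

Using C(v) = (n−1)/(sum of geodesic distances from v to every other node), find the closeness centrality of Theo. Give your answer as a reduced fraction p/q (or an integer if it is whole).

5/9

Distances from Theo: Fatima:1, Kofi:2, Rosa:1, Tomas:3, Ursula:2. Sum = 9.
n = 6, so closeness = 5/9.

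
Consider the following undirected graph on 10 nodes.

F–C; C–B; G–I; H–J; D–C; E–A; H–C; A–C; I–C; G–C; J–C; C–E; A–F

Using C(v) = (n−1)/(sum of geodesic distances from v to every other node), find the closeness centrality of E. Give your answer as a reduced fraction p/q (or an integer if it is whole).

9/16

Distances from E: A:1, B:2, C:1, D:2, F:2, G:2, H:2, I:2, J:2. Sum = 16.
n = 10, so closeness = 9/16.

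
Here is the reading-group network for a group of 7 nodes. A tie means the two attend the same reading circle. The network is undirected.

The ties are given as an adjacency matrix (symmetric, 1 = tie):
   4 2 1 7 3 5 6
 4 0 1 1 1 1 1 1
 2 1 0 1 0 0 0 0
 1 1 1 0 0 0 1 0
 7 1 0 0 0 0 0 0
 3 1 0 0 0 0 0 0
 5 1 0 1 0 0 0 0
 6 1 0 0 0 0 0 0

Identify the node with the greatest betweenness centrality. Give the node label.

4

Unnormalized betweenness of each node: 1:1/2, 2:0, 3:0, 4:25/2, 5:0, 6:0, 7:0.
4 has the largest value, 25/2, making it the main broker — the node through which the most shortest paths run.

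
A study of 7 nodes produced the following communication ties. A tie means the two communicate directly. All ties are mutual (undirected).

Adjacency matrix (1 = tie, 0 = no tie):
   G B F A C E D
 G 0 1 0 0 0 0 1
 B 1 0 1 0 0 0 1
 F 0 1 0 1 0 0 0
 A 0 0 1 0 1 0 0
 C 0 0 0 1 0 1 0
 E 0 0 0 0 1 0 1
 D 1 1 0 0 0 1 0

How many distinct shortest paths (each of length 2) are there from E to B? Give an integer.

The shortest distance is 2, and the only length-2 path is E–D–B. So there is exactly 1 shortest path.

1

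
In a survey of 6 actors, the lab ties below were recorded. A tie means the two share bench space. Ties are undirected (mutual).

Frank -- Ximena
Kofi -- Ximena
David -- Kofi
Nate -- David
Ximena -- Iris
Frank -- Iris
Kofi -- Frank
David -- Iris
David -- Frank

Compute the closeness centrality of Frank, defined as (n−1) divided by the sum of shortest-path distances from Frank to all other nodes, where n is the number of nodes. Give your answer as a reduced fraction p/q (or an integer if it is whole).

Distances from Frank: David:1, Iris:1, Kofi:1, Nate:2, Ximena:1. Sum = 6.
n = 6, so closeness = 5/6.

5/6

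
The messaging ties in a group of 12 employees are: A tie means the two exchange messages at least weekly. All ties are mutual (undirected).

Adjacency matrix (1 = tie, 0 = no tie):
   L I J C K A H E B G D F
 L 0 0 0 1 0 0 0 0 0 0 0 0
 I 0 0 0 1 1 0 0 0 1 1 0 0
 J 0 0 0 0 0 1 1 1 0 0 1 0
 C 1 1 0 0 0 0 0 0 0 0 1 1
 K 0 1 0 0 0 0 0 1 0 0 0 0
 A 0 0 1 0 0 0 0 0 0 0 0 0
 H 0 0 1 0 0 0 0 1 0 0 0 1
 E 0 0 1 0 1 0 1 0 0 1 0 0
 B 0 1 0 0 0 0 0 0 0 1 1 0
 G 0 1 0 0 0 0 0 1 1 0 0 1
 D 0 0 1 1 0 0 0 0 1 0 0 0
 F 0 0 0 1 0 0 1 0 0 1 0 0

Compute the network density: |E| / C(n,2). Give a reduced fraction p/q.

There are 18 edges and 12 nodes, so the maximum possible is C(12,2) = 66.
Density = 18/66 = 3/11.

3/11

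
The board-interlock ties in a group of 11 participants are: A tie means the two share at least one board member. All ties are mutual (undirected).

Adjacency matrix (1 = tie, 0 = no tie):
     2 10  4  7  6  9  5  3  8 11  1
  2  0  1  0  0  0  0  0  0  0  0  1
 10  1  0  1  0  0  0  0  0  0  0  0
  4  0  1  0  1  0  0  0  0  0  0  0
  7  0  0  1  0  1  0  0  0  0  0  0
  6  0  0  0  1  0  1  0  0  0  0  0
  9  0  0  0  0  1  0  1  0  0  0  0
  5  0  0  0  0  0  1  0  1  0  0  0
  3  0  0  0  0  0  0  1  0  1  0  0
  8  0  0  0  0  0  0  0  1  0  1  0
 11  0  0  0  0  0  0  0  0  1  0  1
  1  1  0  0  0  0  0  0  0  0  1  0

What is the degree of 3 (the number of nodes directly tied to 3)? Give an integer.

3 is directly tied to 5 and 8. That is 2 neighbors, so the degree of 3 is 2.

2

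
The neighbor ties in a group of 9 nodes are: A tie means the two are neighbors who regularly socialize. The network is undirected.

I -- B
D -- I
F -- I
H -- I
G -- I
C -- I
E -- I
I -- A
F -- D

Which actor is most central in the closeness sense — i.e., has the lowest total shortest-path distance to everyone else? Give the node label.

I

Farness (sum of distances to all others) for each node — A:15, B:15, C:15, D:14, E:15, F:14, G:15, H:15, I:8.
The smallest farness is 8, for I, so I has the highest closeness.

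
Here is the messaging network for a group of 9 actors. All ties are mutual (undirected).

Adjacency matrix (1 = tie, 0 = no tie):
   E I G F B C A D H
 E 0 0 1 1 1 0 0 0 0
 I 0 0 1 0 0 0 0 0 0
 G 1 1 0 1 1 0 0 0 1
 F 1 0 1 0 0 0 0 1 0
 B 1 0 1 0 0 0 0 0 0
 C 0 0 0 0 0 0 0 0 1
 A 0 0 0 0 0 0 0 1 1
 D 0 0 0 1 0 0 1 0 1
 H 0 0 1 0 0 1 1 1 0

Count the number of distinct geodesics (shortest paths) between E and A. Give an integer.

The shortest distance is 3. The length-3 paths are: E–G–H–A; E–F–D–A.
That gives 2 distinct shortest paths.

2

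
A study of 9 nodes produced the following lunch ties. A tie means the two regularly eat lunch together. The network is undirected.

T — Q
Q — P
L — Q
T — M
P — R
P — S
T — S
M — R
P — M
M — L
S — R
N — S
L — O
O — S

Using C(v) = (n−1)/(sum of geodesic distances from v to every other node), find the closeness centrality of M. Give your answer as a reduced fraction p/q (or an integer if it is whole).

Distances from M: L:1, N:3, O:2, P:1, Q:2, R:1, S:2, T:1. Sum = 13.
n = 9, so closeness = 8/13.

8/13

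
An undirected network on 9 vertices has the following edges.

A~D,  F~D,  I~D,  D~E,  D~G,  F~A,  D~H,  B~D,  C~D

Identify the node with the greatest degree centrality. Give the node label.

D

Degrees — A:2, B:1, C:1, D:8, E:1, F:2, G:1, H:1, I:1.
The maximum is 8, attained only by D.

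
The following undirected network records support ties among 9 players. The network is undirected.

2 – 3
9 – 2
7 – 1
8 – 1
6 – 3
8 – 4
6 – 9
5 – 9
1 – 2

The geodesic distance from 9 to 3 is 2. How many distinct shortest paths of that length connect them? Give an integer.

The shortest distance is 2. The length-2 paths are: 9–2–3; 9–6–3.
That gives 2 distinct shortest paths.

2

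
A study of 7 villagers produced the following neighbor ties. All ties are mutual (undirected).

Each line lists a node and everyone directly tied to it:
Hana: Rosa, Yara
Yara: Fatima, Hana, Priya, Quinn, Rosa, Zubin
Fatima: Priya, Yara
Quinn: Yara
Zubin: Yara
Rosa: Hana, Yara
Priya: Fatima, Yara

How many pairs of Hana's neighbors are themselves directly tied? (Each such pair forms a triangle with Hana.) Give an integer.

Hana's neighbors: Rosa and Yara.
Neighbor pairs that are themselves tied: Hana–Rosa–Yara. Each forms one triangle with Hana, for 1 in total.

1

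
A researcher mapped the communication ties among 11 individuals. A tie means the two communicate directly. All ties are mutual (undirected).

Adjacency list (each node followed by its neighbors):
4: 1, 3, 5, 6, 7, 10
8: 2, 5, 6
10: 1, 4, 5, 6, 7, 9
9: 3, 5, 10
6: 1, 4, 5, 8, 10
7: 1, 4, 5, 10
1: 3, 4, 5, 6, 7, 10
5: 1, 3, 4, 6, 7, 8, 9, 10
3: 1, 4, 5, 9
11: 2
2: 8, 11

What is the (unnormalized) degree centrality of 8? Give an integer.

3

8 is directly tied to 2, 5, and 6. That is 3 neighbors, so the degree of 8 is 3.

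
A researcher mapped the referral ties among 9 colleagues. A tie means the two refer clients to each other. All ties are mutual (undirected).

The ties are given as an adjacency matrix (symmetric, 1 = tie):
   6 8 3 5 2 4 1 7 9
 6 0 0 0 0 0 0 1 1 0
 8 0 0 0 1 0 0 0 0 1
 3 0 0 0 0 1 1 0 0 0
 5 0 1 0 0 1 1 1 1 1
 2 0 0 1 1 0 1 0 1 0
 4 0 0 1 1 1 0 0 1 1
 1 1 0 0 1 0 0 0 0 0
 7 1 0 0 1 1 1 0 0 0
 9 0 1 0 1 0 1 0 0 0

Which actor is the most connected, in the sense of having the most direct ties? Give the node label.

5

Degrees — 1:2, 2:4, 3:2, 4:5, 5:6, 6:2, 7:4, 8:2, 9:3.
The maximum is 6, attained only by 5.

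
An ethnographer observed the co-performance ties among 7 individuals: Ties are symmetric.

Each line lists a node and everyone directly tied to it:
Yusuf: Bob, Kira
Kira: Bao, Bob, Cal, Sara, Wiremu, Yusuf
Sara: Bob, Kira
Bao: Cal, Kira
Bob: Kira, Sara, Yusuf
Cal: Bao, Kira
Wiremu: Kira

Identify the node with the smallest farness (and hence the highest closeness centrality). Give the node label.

Kira

Farness (sum of distances to all others) for each node — Bao:10, Bob:9, Cal:10, Kira:6, Sara:10, Wiremu:11, Yusuf:10.
The smallest farness is 6, for Kira, so Kira has the highest closeness.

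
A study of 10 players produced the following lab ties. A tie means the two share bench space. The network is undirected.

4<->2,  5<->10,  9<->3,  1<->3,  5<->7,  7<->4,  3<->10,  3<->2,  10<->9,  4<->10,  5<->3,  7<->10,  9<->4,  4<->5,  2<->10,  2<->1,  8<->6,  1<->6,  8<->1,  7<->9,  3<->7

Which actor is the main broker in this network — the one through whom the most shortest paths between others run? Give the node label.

Unnormalized betweenness of each node: 1:14, 2:47/10, 3:47/4, 4:5/4, 5:1/5, 6:0, 7:9/20, 8:0, 9:1/5, 10:29/20.
1 has the largest value, 14, making it the main broker — the node through which the most shortest paths run.

1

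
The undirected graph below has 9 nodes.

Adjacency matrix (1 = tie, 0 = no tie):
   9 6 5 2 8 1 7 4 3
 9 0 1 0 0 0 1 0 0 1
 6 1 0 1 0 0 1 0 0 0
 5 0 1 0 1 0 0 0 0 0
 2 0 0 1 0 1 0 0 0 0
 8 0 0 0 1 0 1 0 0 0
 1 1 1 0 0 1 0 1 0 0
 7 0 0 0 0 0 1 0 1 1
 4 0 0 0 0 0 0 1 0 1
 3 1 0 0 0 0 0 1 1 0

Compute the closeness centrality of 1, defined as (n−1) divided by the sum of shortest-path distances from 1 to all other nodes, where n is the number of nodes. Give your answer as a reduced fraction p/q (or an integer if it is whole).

2/3

Distances from 1: 2:2, 3:2, 4:2, 5:2, 6:1, 7:1, 8:1, 9:1. Sum = 12.
n = 9, so closeness = 8/12 = 2/3.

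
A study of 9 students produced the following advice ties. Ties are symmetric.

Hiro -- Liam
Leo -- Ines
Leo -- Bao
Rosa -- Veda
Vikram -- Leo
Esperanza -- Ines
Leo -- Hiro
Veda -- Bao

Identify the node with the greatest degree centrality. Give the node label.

Degrees — Bao:2, Esperanza:1, Hiro:2, Ines:2, Leo:4, Liam:1, Rosa:1, Veda:2, Vikram:1.
The maximum is 4, attained only by Leo.

Leo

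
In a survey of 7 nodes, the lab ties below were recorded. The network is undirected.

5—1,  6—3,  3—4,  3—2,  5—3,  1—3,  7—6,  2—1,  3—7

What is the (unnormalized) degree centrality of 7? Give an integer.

7 is directly tied to 3 and 6. That is 2 neighbors, so the degree of 7 is 2.

2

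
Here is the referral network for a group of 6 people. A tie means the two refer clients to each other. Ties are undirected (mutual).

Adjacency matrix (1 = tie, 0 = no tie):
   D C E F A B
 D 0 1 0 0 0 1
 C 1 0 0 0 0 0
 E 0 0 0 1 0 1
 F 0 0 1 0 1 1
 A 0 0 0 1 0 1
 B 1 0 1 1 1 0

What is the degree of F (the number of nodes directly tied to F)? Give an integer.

F is directly tied to A, B, and E. That is 3 neighbors, so the degree of F is 3.

3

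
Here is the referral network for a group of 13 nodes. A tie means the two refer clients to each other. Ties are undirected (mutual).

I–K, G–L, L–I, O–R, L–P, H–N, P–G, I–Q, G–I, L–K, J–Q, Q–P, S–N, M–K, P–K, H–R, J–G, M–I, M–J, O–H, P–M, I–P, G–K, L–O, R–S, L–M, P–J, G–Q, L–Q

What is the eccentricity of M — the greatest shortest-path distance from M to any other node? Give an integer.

4

Distances from M: G:2, H:3, I:1, J:1, K:1, L:1, N:4, O:2, P:1, Q:2, R:3, S:4.
The largest is 4 (to S and N), so the eccentricity of M is 4.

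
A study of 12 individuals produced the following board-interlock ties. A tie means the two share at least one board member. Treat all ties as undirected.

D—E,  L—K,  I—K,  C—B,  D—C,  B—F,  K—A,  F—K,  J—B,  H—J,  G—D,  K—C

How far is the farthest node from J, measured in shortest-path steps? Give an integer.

4

Distances from J: A:4, B:1, C:2, D:3, E:4, F:2, G:4, H:1, I:4, K:3, L:4.
The largest is 4 (to I, L, A, E, and G), so the eccentricity of J is 4.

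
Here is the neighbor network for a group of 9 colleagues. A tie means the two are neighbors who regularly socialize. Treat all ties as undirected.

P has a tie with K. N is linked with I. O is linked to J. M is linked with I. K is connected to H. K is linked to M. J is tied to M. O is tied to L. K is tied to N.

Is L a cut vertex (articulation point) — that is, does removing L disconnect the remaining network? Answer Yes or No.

Even without L, every remaining node can still reach every other (the residual graph is connected), so L is not a cut vertex.

No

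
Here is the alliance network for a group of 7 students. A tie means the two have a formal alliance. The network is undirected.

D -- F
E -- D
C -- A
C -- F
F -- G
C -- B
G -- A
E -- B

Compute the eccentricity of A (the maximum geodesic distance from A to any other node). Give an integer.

3

Distances from A: B:2, C:1, D:3, E:3, F:2, G:1.
The largest is 3 (to D and E), so the eccentricity of A is 3.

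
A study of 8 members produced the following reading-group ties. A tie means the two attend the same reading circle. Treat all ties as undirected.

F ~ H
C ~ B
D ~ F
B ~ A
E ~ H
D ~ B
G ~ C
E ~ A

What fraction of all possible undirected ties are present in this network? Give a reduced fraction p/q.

There are 8 edges and 8 nodes, so the maximum possible is C(8,2) = 28.
Density = 8/28 = 2/7.

2/7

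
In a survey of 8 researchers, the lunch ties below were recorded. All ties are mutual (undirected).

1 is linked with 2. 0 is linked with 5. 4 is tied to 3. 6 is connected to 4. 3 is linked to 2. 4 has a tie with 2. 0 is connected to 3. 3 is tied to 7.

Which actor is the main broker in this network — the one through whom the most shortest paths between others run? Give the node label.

Unnormalized betweenness of each node: 0:6, 1:0, 2:6, 3:14, 4:6, 5:0, 6:0, 7:0.
3 has the largest value, 14, making it the main broker — the node through which the most shortest paths run.

3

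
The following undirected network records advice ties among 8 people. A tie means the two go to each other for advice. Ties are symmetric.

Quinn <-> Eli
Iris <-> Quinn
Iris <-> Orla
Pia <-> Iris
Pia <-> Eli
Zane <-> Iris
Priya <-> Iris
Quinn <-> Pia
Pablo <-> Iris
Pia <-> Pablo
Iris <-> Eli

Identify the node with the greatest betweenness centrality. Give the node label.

Iris

Unnormalized betweenness of each node: Eli:0, Iris:16, Orla:0, Pablo:0, Pia:1, Priya:0, Quinn:0, Zane:0.
Iris has the largest value, 16, making it the main broker — the node through which the most shortest paths run.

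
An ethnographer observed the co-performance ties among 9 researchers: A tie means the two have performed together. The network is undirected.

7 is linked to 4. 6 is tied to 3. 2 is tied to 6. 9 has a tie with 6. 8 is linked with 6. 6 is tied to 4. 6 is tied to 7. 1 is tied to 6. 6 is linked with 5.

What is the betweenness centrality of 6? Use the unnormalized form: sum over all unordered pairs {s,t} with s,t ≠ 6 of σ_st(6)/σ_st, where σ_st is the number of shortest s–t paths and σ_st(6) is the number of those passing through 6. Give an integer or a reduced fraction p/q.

Pairs whose geodesics pass through 6 — 7–8: 1; 7–9: 1; 7–3: 1; 7–2: 1; 7–5: 1; 7–1: 1; 8–9: 1; 8–3: 1; 8–2: 1; 8–5: 1; 8–4: 1; 8–1: 1; 9–3: 1; 9–2: 1 … (+13 more pairs).
All other pairs contribute 0.
Summing the contributions gives betweenness(6) = 27.

27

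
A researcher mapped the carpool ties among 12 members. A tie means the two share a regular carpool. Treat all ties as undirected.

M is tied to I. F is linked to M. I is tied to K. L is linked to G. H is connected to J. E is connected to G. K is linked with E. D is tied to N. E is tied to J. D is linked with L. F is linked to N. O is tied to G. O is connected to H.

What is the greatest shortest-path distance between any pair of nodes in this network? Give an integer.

6

Eccentricity of each node (its greatest distance to any other): D:4, E:4, F:6, G:4, H:6, I:4, J:5, K:4, L:4, M:5, N:5, O:5.
The maximum eccentricity is 6, realized for instance by the pair H–F via H – O – G – L – D – N – F. So the diameter is 6.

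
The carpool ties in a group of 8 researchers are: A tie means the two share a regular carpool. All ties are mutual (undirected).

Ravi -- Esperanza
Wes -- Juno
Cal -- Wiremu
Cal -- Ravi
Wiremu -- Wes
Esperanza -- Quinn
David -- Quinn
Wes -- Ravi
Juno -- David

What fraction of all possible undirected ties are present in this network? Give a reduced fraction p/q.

9/28

There are 9 edges and 8 nodes, so the maximum possible is C(8,2) = 28.
Density = 9/28.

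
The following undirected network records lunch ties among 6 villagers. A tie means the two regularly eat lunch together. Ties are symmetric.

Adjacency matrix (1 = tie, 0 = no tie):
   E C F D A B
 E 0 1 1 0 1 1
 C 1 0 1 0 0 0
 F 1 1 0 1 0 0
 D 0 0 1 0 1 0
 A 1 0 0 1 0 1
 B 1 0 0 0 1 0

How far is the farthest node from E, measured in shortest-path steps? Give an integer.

Distances from E: A:1, B:1, C:1, D:2, F:1.
The largest is 2 (to D), so the eccentricity of E is 2.

2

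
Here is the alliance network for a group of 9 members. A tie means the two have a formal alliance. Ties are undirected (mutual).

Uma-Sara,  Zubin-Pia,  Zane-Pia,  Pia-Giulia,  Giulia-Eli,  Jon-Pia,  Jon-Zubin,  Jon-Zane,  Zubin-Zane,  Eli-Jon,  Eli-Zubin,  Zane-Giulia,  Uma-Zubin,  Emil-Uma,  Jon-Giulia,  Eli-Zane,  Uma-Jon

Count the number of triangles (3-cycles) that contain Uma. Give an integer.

Uma's neighbors: Emil, Jon, Sara, and Zubin.
Neighbor pairs that are themselves tied: Uma–Jon–Zubin. Each forms one triangle with Uma, for 1 in total.

1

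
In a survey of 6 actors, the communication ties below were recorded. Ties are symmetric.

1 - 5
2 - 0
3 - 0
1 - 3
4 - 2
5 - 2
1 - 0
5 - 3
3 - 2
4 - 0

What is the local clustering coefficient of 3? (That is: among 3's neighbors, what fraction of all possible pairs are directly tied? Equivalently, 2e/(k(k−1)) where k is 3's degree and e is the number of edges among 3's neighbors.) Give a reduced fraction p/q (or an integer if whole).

3's neighbors: 0, 1, 2, and 5 (k = 4).
Possible neighbor pairs: C(4,2) = 6. Edges among them: 0–1, 0–2, 1–5, 2–5 → e = 4.
Clustering(3) = 4/6 = 2/3.

2/3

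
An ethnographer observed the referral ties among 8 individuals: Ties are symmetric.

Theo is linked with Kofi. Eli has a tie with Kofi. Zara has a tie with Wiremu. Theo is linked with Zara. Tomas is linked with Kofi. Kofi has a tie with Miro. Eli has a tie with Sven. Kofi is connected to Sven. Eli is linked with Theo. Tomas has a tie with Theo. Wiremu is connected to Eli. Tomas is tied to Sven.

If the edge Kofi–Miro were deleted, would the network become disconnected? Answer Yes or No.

Without the Kofi–Miro edge there is no alternate route between Kofi and Miro, so the network disconnects. It is a bridge.

Yes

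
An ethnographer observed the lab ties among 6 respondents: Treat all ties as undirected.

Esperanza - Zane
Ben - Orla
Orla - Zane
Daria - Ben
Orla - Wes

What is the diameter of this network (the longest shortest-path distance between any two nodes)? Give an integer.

4

Eccentricity of each node (its greatest distance to any other): Ben:3, Daria:4, Esperanza:4, Orla:2, Wes:3, Zane:3.
The maximum eccentricity is 4, realized for instance by the pair Daria–Esperanza via Daria – Ben – Orla – Zane – Esperanza. So the diameter is 4.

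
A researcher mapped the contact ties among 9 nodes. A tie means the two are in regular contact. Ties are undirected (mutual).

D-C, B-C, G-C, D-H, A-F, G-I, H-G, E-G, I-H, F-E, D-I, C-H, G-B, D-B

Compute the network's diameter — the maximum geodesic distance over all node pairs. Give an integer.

5

Eccentricity of each node (its greatest distance to any other): A:5, B:4, C:4, D:5, E:3, F:4, G:3, H:4, I:4.
The maximum eccentricity is 5, realized for instance by the pair D–A via D – B – G – E – F – A. So the diameter is 5.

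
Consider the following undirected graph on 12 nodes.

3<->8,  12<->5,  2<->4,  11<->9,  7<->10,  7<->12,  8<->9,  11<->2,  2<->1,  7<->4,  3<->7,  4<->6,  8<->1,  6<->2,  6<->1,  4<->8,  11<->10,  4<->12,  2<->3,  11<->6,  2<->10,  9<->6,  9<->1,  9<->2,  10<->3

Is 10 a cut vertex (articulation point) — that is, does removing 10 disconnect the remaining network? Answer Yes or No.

No

Even without 10, every remaining node can still reach every other (the residual graph is connected), so 10 is not a cut vertex.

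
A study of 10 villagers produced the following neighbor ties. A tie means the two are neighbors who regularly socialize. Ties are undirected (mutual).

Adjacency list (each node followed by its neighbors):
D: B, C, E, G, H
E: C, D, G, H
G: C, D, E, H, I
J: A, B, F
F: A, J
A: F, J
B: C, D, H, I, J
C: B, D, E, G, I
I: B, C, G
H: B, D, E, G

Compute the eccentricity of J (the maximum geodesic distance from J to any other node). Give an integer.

3

Distances from J: A:1, B:1, C:2, D:2, E:3, F:1, G:3, H:2, I:2.
The largest is 3 (to E and G), so the eccentricity of J is 3.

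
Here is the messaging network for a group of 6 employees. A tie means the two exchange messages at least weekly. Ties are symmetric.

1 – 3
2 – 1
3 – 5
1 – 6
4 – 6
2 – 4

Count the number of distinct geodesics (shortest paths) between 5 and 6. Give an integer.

1

The shortest distance is 3, and the only length-3 path is 5–3–1–6. So there is exactly 1 shortest path.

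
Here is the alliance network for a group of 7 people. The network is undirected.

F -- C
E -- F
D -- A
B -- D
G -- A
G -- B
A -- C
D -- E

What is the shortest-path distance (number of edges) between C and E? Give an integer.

One shortest route is C – F – E, which uses 2 edges, and C and E are not directly tied, so nothing shorter exists. So d(C,E) = 2.

2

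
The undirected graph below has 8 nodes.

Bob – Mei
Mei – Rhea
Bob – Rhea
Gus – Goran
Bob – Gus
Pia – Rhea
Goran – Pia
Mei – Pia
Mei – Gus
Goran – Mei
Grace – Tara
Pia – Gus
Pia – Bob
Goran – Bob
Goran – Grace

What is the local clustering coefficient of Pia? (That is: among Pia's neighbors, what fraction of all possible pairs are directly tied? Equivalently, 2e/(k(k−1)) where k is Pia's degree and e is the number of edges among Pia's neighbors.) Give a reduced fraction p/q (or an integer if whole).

4/5

Pia's neighbors: Bob, Goran, Gus, Mei, and Rhea (k = 5).
Possible neighbor pairs: C(5,2) = 10. Edges among them: Bob–Goran, Bob–Gus, Bob–Mei, Bob–Rhea, Goran–Gus, Goran–Mei, Gus–Mei, Mei–Rhea → e = 8.
Clustering(Pia) = 8/10 = 4/5.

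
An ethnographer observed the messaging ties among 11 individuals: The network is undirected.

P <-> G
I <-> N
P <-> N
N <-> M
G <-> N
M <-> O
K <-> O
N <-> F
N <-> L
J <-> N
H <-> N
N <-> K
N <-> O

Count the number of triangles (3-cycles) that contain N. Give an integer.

N's neighbors: F, G, H, I, J, K, L, M, O, and P.
Neighbor pairs that are themselves tied: N–G–P; N–K–O; N–M–O. Each forms one triangle with N, for 3 in total.

3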